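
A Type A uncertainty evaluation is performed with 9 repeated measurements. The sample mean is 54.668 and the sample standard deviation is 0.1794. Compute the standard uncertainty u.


The standard uncertainty for Type A evaluation is u = s / sqrt(n).
u = 0.1794 / sqrt(9)
u = 0.1794 / 3.0
u = 0.0598

0.0598


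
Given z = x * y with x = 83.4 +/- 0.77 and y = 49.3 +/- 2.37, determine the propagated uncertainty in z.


For a product z = x*y, the relative uncertainty is:
uz/z = sqrt((ux/x)^2 + (uy/y)^2)
Relative uncertainties: ux/x = 0.77/83.4 = 0.009233
uy/y = 2.37/49.3 = 0.048073
z = 83.4 * 49.3 = 4111.6
uz = 4111.6 * sqrt(0.009233^2 + 0.048073^2) = 201.27

201.27


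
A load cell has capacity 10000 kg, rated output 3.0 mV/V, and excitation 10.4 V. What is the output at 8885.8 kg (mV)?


Vout = rated_output * Vex * (load / capacity).
Vout = 3.0 * 10.4 * (8885.8 / 10000)
Vout = 3.0 * 10.4 * 0.88858
Vout = 27.724 mV

27.724 mV


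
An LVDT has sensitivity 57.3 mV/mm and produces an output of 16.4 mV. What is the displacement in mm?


Displacement = Vout / sensitivity.
d = 16.4 / 57.3
d = 0.286 mm

0.286 mm


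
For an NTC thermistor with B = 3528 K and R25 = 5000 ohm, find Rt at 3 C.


NTC thermistor equation: Rt = R25 * exp(B * (1/T - 1/T25)).
T in Kelvin: 276.15 K, T25 = 298.15 K
1/T - 1/T25 = 1/276.15 - 1/298.15 = 0.0002672
B * (1/T - 1/T25) = 3528 * 0.0002672 = 0.9427
Rt = 5000 * exp(0.9427) = 12834.5 ohm

12834.5 ohm


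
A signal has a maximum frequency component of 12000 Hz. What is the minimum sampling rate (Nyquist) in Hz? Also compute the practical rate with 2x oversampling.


By Nyquist theorem, fs_min = 2 * fmax.
fs_min = 2 * 12000 = 24000 Hz
Practical rate = 2 * fs_min = 2 * 24000 = 48000 Hz

fs_min = 24000 Hz, fs_practical = 48000 Hz


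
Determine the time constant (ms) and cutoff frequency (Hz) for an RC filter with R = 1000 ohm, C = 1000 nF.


Time constant: tau = R * C.
tau = 1000 * 1.00e-06 = 0.001 s
tau = 1.0 ms
Cutoff frequency: fc = 1 / (2*pi*R*C).
fc = 1 / (2*pi*0.001) = 159.15 Hz

tau = 1.0 ms, fc = 159.15 Hz


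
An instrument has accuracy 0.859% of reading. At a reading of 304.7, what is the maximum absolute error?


Absolute error = (accuracy% / 100) * reading.
Error = (0.859 / 100) * 304.7
Error = 0.00859 * 304.7
Error = 2.6174

2.6174


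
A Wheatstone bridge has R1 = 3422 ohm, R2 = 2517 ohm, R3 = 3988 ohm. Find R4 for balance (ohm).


At balance: R1*R4 = R2*R3, so R4 = R2*R3/R1.
R4 = 2517 * 3988 / 3422
R4 = 10037796 / 3422
R4 = 2933.31 ohm

2933.31 ohm


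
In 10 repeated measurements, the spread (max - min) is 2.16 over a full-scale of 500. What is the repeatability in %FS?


Repeatability = (spread / full scale) * 100%.
R = (2.16 / 500) * 100
R = 0.432 %FS

0.432 %FS


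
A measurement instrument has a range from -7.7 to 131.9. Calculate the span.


Span = upper range - lower range.
Span = 131.9 - (-7.7)
Span = 139.6

139.6


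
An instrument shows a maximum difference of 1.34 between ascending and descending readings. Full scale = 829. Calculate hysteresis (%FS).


Hysteresis = (max difference / full scale) * 100%.
H = (1.34 / 829) * 100
H = 0.162 %FS

0.162 %FS


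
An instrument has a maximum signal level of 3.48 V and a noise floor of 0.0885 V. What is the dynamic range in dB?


Dynamic range = 20 * log10(Vmax / Vnoise).
DR = 20 * log10(3.48 / 0.0885)
DR = 20 * log10(39.32)
DR = 31.89 dB

31.89 dB


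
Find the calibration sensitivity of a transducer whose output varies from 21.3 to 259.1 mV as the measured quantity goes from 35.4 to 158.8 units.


Sensitivity = (y2 - y1) / (x2 - x1).
S = (259.1 - 21.3) / (158.8 - 35.4)
S = 237.8 / 123.4
S = 1.9271 mV/unit

1.9271 mV/unit


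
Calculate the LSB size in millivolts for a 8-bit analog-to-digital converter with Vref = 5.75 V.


The resolution (LSB) of an ADC is Vref / 2^n.
LSB = 5.75 / 2^8
LSB = 5.75 / 256
LSB = 0.02246094 V = 22.4609375 mV

22.4609375 mV


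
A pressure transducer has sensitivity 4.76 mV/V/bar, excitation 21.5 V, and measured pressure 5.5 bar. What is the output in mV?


Output = sensitivity * Vex * P.
Vout = 4.76 * 21.5 * 5.5
Vout = 102.34 * 5.5
Vout = 562.87 mV

562.87 mV


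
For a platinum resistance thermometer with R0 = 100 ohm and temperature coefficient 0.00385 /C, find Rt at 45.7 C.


The RTD equation: Rt = R0 * (1 + alpha * T).
Rt = 100 * (1 + 0.00385 * 45.7)
Rt = 100 * (1 + 0.175945)
Rt = 100 * 1.175945
Rt = 117.594 ohm

117.594 ohm


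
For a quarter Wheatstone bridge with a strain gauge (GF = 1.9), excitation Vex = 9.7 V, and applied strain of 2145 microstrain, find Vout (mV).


Quarter bridge output: Vout = (GF * epsilon * Vex) / 4.
Vout = (1.9 * 2145e-6 * 9.7) / 4
Vout = 0.03953235 / 4 V
Vout = 0.00988309 V = 9.8831 mV

9.8831 mV


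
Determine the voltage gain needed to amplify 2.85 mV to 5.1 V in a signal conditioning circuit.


Gain = Vout / Vin (converting to same units).
G = 5.1 V / 2.85 mV
G = 5100.0 mV / 2.85 mV
G = 1789.47

1789.47


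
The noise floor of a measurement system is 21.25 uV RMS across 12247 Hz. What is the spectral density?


Noise spectral density = Vrms / sqrt(BW).
NSD = 21.25 / sqrt(12247)
NSD = 21.25 / 110.6662
NSD = 0.192 uV/sqrt(Hz)

0.192 uV/sqrt(Hz)


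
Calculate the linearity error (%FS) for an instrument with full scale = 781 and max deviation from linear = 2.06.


Linearity error = (max deviation / full scale) * 100%.
Linearity = (2.06 / 781) * 100
Linearity = 0.264 %FS

0.264 %FS


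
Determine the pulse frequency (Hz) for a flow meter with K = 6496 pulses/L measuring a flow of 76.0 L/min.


Frequency = K * Q / 60 (converting L/min to L/s).
f = 6496 * 76.0 / 60
f = 493696.0 / 60
f = 8228.27 Hz

8228.27 Hz


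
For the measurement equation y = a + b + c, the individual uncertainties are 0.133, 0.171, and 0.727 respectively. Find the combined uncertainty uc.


For a sum of independent quantities, uc = sqrt(u1^2 + u2^2 + u3^2).
uc = sqrt(0.133^2 + 0.171^2 + 0.727^2)
uc = sqrt(0.017689 + 0.029241 + 0.528529)
uc = 0.7586

0.7586


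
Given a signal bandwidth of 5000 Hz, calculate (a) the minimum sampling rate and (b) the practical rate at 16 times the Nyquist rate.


By Nyquist theorem, fs_min = 2 * fmax.
fs_min = 2 * 5000 = 10000 Hz
Practical rate = 16 * fs_min = 16 * 10000 = 160000 Hz

fs_min = 10000 Hz, fs_practical = 160000 Hz


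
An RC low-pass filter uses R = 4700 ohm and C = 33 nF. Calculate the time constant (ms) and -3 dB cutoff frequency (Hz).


Time constant: tau = R * C.
tau = 4700 * 3.30e-08 = 0.0001551 s
tau = 0.1551 ms
Cutoff frequency: fc = 1 / (2*pi*R*C).
fc = 1 / (2*pi*0.0001551) = 1026.14 Hz

tau = 0.1551 ms, fc = 1026.14 Hz


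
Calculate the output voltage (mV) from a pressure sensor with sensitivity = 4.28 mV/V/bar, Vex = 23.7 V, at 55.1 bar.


Output = sensitivity * Vex * P.
Vout = 4.28 * 23.7 * 55.1
Vout = 101.436 * 55.1
Vout = 5589.12 mV

5589.12 mV


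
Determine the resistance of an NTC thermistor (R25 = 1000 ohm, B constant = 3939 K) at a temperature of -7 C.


NTC thermistor equation: Rt = R25 * exp(B * (1/T - 1/T25)).
T in Kelvin: 266.15 K, T25 = 298.15 K
1/T - 1/T25 = 1/266.15 - 1/298.15 = 0.00040326
B * (1/T - 1/T25) = 3939 * 0.00040326 = 1.5885
Rt = 1000 * exp(1.5885) = 4896.2 ohm

4896.2 ohm


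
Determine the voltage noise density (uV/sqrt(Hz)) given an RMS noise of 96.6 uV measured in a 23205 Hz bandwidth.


Noise spectral density = Vrms / sqrt(BW).
NSD = 96.6 / sqrt(23205)
NSD = 96.6 / 152.3319
NSD = 0.6341 uV/sqrt(Hz)

0.6341 uV/sqrt(Hz)


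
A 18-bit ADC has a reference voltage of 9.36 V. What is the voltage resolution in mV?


The resolution (LSB) of an ADC is Vref / 2^n.
LSB = 9.36 / 2^18
LSB = 9.36 / 262144
LSB = 3.571e-05 V = 0.03570557 mV

0.03570557 mV


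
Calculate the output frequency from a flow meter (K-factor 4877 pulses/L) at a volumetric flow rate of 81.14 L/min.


Frequency = K * Q / 60 (converting L/min to L/s).
f = 4877 * 81.14 / 60
f = 395719.78 / 60
f = 6595.33 Hz

6595.33 Hz


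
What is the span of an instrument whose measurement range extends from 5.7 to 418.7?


Span = upper range - lower range.
Span = 418.7 - (5.7)
Span = 413.0

413.0


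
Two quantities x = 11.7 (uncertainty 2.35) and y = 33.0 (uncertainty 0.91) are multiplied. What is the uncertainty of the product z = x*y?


For a product z = x*y, the relative uncertainty is:
uz/z = sqrt((ux/x)^2 + (uy/y)^2)
Relative uncertainties: ux/x = 2.35/11.7 = 0.200855
uy/y = 0.91/33.0 = 0.027576
z = 11.7 * 33.0 = 386.1
uz = 386.1 * sqrt(0.200855^2 + 0.027576^2) = 78.277

78.277


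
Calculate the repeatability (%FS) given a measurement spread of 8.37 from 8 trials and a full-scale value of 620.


Repeatability = (spread / full scale) * 100%.
R = (8.37 / 620) * 100
R = 1.35 %FS

1.35 %FS


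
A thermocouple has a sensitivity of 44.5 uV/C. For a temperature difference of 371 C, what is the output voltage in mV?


The thermocouple output V = sensitivity * dT.
V = 44.5 uV/C * 371 C
V = 16509.5 uV
V = 16.509 mV

16.509 mV


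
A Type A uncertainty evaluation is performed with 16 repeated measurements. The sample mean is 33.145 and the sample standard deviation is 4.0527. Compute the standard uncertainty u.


The standard uncertainty for Type A evaluation is u = s / sqrt(n).
u = 4.0527 / sqrt(16)
u = 4.0527 / 4.0
u = 1.0132

1.0132


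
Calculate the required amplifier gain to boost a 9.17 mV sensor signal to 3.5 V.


Gain = Vout / Vin (converting to same units).
G = 3.5 V / 9.17 mV
G = 3500.0 mV / 9.17 mV
G = 381.68

381.68


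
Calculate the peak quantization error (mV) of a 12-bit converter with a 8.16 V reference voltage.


The maximum quantization error is +/- LSB/2.
LSB = Vref / 2^n = 8.16 / 4096 = 0.00199219 V
Max error = LSB / 2 = 0.00199219 / 2 = 0.00099609 V
Max error = 0.9961 mV

0.9961 mV


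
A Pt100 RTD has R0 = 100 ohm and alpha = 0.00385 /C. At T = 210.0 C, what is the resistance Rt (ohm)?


The RTD equation: Rt = R0 * (1 + alpha * T).
Rt = 100 * (1 + 0.00385 * 210.0)
Rt = 100 * (1 + 0.8085)
Rt = 100 * 1.8085
Rt = 180.85 ohm

180.85 ohm


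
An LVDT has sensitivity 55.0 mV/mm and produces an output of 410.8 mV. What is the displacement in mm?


Displacement = Vout / sensitivity.
d = 410.8 / 55.0
d = 7.469 mm

7.469 mm


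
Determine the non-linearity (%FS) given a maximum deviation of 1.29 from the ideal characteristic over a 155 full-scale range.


Linearity error = (max deviation / full scale) * 100%.
Linearity = (1.29 / 155) * 100
Linearity = 0.832 %FS

0.832 %FS


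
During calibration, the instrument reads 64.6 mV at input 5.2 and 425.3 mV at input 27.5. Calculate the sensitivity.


Sensitivity = (y2 - y1) / (x2 - x1).
S = (425.3 - 64.6) / (27.5 - 5.2)
S = 360.7 / 22.3
S = 16.1749 mV/unit

16.1749 mV/unit


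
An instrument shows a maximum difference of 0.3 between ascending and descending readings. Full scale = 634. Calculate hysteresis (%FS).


Hysteresis = (max difference / full scale) * 100%.
H = (0.3 / 634) * 100
H = 0.047 %FS

0.047 %FS


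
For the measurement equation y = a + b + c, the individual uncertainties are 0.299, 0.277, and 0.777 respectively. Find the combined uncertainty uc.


For a sum of independent quantities, uc = sqrt(u1^2 + u2^2 + u3^2).
uc = sqrt(0.299^2 + 0.277^2 + 0.777^2)
uc = sqrt(0.089401 + 0.076729 + 0.603729)
uc = 0.8774

0.8774


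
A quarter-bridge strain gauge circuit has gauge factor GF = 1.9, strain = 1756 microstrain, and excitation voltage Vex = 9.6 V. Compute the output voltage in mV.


Quarter bridge output: Vout = (GF * epsilon * Vex) / 4.
Vout = (1.9 * 1756e-6 * 9.6) / 4
Vout = 0.03202944 / 4 V
Vout = 0.00800736 V = 8.0074 mV

8.0074 mV


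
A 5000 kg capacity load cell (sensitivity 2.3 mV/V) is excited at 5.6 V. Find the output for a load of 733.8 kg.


Vout = rated_output * Vex * (load / capacity).
Vout = 2.3 * 5.6 * (733.8 / 5000)
Vout = 2.3 * 5.6 * 0.14676
Vout = 1.89 mV

1.89 mV


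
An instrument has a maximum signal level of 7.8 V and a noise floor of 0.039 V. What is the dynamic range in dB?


Dynamic range = 20 * log10(Vmax / Vnoise).
DR = 20 * log10(7.8 / 0.039)
DR = 20 * log10(200.0)
DR = 46.02 dB

46.02 dB


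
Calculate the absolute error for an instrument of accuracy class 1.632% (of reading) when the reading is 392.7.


Absolute error = (accuracy% / 100) * reading.
Error = (1.632 / 100) * 392.7
Error = 0.01632 * 392.7
Error = 6.4089

6.4089


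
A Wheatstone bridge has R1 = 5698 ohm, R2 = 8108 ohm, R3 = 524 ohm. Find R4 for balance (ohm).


At balance: R1*R4 = R2*R3, so R4 = R2*R3/R1.
R4 = 8108 * 524 / 5698
R4 = 4248592 / 5698
R4 = 745.63 ohm

745.63 ohm


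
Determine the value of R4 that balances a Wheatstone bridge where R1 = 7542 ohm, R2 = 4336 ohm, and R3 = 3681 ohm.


At balance: R1*R4 = R2*R3, so R4 = R2*R3/R1.
R4 = 4336 * 3681 / 7542
R4 = 15960816 / 7542
R4 = 2116.26 ohm

2116.26 ohm


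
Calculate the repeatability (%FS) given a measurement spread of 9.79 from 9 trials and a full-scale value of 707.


Repeatability = (spread / full scale) * 100%.
R = (9.79 / 707) * 100
R = 1.385 %FS

1.385 %FS


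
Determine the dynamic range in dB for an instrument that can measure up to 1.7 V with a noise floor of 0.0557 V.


Dynamic range = 20 * log10(Vmax / Vnoise).
DR = 20 * log10(1.7 / 0.0557)
DR = 20 * log10(30.52)
DR = 29.69 dB

29.69 dB


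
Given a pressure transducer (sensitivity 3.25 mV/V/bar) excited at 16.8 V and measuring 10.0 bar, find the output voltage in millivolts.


Output = sensitivity * Vex * P.
Vout = 3.25 * 16.8 * 10.0
Vout = 54.6 * 10.0
Vout = 546.0 mV

546.0 mV


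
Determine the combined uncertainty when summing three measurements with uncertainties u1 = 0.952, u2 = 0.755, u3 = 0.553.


For a sum of independent quantities, uc = sqrt(u1^2 + u2^2 + u3^2).
uc = sqrt(0.952^2 + 0.755^2 + 0.553^2)
uc = sqrt(0.906304 + 0.570025 + 0.305809)
uc = 1.335

1.335


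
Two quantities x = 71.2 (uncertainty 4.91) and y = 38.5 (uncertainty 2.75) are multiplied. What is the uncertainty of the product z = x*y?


For a product z = x*y, the relative uncertainty is:
uz/z = sqrt((ux/x)^2 + (uy/y)^2)
Relative uncertainties: ux/x = 4.91/71.2 = 0.068961
uy/y = 2.75/38.5 = 0.071429
z = 71.2 * 38.5 = 2741.2
uz = 2741.2 * sqrt(0.068961^2 + 0.071429^2) = 272.161

272.161


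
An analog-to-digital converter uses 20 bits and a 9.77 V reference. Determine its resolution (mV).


The resolution (LSB) of an ADC is Vref / 2^n.
LSB = 9.77 / 2^20
LSB = 9.77 / 1048576
LSB = 9.32e-06 V = 0.0093174 mV

0.0093174 mV


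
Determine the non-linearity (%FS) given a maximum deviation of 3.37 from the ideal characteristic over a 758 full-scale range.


Linearity error = (max deviation / full scale) * 100%.
Linearity = (3.37 / 758) * 100
Linearity = 0.445 %FS

0.445 %FS


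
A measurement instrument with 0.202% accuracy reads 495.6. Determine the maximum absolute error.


Absolute error = (accuracy% / 100) * reading.
Error = (0.202 / 100) * 495.6
Error = 0.00202 * 495.6
Error = 1.0011

1.0011


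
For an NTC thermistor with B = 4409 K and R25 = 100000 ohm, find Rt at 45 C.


NTC thermistor equation: Rt = R25 * exp(B * (1/T - 1/T25)).
T in Kelvin: 318.15 K, T25 = 298.15 K
1/T - 1/T25 = 1/318.15 - 1/298.15 = -0.00021084
B * (1/T - 1/T25) = 4409 * -0.00021084 = -0.9296
Rt = 100000 * exp(-0.9296) = 39470.5 ohm

39470.5 ohm


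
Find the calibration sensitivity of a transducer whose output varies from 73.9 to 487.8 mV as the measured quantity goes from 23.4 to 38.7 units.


Sensitivity = (y2 - y1) / (x2 - x1).
S = (487.8 - 73.9) / (38.7 - 23.4)
S = 413.9 / 15.3
S = 27.0523 mV/unit

27.0523 mV/unit


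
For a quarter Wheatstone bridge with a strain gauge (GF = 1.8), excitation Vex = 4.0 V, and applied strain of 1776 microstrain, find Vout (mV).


Quarter bridge output: Vout = (GF * epsilon * Vex) / 4.
Vout = (1.8 * 1776e-6 * 4.0) / 4
Vout = 0.0127872 / 4 V
Vout = 0.0031968 V = 3.1968 mV

3.1968 mV


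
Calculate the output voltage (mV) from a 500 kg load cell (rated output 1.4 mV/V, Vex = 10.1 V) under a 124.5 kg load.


Vout = rated_output * Vex * (load / capacity).
Vout = 1.4 * 10.1 * (124.5 / 500)
Vout = 1.4 * 10.1 * 0.249
Vout = 3.521 mV

3.521 mV


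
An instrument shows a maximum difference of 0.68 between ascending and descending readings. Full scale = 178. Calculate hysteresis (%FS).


Hysteresis = (max difference / full scale) * 100%.
H = (0.68 / 178) * 100
H = 0.382 %FS

0.382 %FS


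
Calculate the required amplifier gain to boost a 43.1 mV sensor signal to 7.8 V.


Gain = Vout / Vin (converting to same units).
G = 7.8 V / 43.1 mV
G = 7800.0 mV / 43.1 mV
G = 180.97

180.97


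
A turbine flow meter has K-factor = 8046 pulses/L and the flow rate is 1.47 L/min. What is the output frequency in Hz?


Frequency = K * Q / 60 (converting L/min to L/s).
f = 8046 * 1.47 / 60
f = 11827.62 / 60
f = 197.13 Hz

197.13 Hz


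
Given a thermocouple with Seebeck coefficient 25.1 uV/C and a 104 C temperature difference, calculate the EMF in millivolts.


The thermocouple output V = sensitivity * dT.
V = 25.1 uV/C * 104 C
V = 2610.4 uV
V = 2.61 mV

2.61 mV


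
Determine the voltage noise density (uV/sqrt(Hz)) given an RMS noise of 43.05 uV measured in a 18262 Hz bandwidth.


Noise spectral density = Vrms / sqrt(BW).
NSD = 43.05 / sqrt(18262)
NSD = 43.05 / 135.137
NSD = 0.3186 uV/sqrt(Hz)

0.3186 uV/sqrt(Hz)


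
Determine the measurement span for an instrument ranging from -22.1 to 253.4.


Span = upper range - lower range.
Span = 253.4 - (-22.1)
Span = 275.5

275.5


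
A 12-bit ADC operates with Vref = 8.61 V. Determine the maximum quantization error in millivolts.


The maximum quantization error is +/- LSB/2.
LSB = Vref / 2^n = 8.61 / 4096 = 0.00210205 V
Max error = LSB / 2 = 0.00210205 / 2 = 0.00105103 V
Max error = 1.051 mV

1.051 mV


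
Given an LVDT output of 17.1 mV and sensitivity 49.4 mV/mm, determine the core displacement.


Displacement = Vout / sensitivity.
d = 17.1 / 49.4
d = 0.346 mm

0.346 mm


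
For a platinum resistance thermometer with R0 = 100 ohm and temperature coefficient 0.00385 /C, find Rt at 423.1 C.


The RTD equation: Rt = R0 * (1 + alpha * T).
Rt = 100 * (1 + 0.00385 * 423.1)
Rt = 100 * (1 + 1.628935)
Rt = 100 * 2.628935
Rt = 262.894 ohm

262.894 ohm


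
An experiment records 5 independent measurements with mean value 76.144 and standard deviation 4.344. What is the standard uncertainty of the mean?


The standard uncertainty for Type A evaluation is u = s / sqrt(n).
u = 4.344 / sqrt(5)
u = 4.344 / 2.2361
u = 1.9427

1.9427


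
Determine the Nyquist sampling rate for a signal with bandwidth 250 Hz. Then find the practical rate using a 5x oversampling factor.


By Nyquist theorem, fs_min = 2 * fmax.
fs_min = 2 * 250 = 500 Hz
Practical rate = 5 * fs_min = 5 * 500 = 2500 Hz

fs_min = 500 Hz, fs_practical = 2500 Hz


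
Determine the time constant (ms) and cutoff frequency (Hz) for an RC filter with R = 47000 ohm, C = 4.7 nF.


Time constant: tau = R * C.
tau = 47000 * 4.70e-09 = 0.0002209 s
tau = 0.2209 ms
Cutoff frequency: fc = 1 / (2*pi*R*C).
fc = 1 / (2*pi*0.0002209) = 720.48 Hz

tau = 0.2209 ms, fc = 720.48 Hz


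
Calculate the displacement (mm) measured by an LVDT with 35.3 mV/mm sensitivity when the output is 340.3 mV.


Displacement = Vout / sensitivity.
d = 340.3 / 35.3
d = 9.64 mm

9.64 mm


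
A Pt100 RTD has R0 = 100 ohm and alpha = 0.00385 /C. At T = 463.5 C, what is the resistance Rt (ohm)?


The RTD equation: Rt = R0 * (1 + alpha * T).
Rt = 100 * (1 + 0.00385 * 463.5)
Rt = 100 * (1 + 1.784475)
Rt = 100 * 2.784475
Rt = 278.447 ohm

278.447 ohm


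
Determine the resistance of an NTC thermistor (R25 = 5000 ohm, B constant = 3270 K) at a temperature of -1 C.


NTC thermistor equation: Rt = R25 * exp(B * (1/T - 1/T25)).
T in Kelvin: 272.15 K, T25 = 298.15 K
1/T - 1/T25 = 1/272.15 - 1/298.15 = 0.00032043
B * (1/T - 1/T25) = 3270 * 0.00032043 = 1.0478
Rt = 5000 * exp(1.0478) = 14256.8 ohm

14256.8 ohm


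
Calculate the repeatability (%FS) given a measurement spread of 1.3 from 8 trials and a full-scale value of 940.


Repeatability = (spread / full scale) * 100%.
R = (1.3 / 940) * 100
R = 0.138 %FS

0.138 %FS


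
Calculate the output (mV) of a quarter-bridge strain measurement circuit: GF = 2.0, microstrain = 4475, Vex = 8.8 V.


Quarter bridge output: Vout = (GF * epsilon * Vex) / 4.
Vout = (2.0 * 4475e-6 * 8.8) / 4
Vout = 0.07876 / 4 V
Vout = 0.01969 V = 19.69 mV

19.69 mV


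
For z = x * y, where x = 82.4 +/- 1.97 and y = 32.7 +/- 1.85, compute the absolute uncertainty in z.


For a product z = x*y, the relative uncertainty is:
uz/z = sqrt((ux/x)^2 + (uy/y)^2)
Relative uncertainties: ux/x = 1.97/82.4 = 0.023908
uy/y = 1.85/32.7 = 0.056575
z = 82.4 * 32.7 = 2694.5
uz = 2694.5 * sqrt(0.023908^2 + 0.056575^2) = 165.492

165.492


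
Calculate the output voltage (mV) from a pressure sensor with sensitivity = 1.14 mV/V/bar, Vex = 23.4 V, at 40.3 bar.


Output = sensitivity * Vex * P.
Vout = 1.14 * 23.4 * 40.3
Vout = 26.676 * 40.3
Vout = 1075.04 mV

1075.04 mV


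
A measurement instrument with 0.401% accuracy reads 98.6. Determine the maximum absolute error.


Absolute error = (accuracy% / 100) * reading.
Error = (0.401 / 100) * 98.6
Error = 0.00401 * 98.6
Error = 0.3954

0.3954


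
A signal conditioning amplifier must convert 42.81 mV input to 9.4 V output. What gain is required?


Gain = Vout / Vin (converting to same units).
G = 9.4 V / 42.81 mV
G = 9400.0 mV / 42.81 mV
G = 219.57

219.57


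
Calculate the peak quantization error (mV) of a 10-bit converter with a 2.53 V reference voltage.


The maximum quantization error is +/- LSB/2.
LSB = Vref / 2^n = 2.53 / 1024 = 0.0024707 V
Max error = LSB / 2 = 0.0024707 / 2 = 0.00123535 V
Max error = 1.2354 mV

1.2354 mV


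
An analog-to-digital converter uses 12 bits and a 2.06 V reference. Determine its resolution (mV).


The resolution (LSB) of an ADC is Vref / 2^n.
LSB = 2.06 / 2^12
LSB = 2.06 / 4096
LSB = 0.00050293 V = 0.50292969 mV

0.50292969 mV


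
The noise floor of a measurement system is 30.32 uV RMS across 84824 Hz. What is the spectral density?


Noise spectral density = Vrms / sqrt(BW).
NSD = 30.32 / sqrt(84824)
NSD = 30.32 / 291.2456
NSD = 0.1041 uV/sqrt(Hz)

0.1041 uV/sqrt(Hz)


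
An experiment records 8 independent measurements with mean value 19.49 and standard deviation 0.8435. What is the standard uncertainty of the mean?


The standard uncertainty for Type A evaluation is u = s / sqrt(n).
u = 0.8435 / sqrt(8)
u = 0.8435 / 2.8284
u = 0.2982

0.2982


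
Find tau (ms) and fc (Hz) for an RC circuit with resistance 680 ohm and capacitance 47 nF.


Time constant: tau = R * C.
tau = 680 * 4.70e-08 = 3.196e-05 s
tau = 0.032 ms
Cutoff frequency: fc = 1 / (2*pi*R*C).
fc = 1 / (2*pi*3.196e-05) = 4979.82 Hz

tau = 0.032 ms, fc = 4979.82 Hz


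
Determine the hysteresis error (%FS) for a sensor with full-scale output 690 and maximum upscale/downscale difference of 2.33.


Hysteresis = (max difference / full scale) * 100%.
H = (2.33 / 690) * 100
H = 0.338 %FS

0.338 %FS


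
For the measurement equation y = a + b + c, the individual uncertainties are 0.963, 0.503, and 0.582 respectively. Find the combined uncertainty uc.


For a sum of independent quantities, uc = sqrt(u1^2 + u2^2 + u3^2).
uc = sqrt(0.963^2 + 0.503^2 + 0.582^2)
uc = sqrt(0.927369 + 0.253009 + 0.338724)
uc = 1.2325

1.2325


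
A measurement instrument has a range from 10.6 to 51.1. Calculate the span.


Span = upper range - lower range.
Span = 51.1 - (10.6)
Span = 40.5

40.5


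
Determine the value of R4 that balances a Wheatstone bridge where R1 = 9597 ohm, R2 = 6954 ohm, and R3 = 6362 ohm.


At balance: R1*R4 = R2*R3, so R4 = R2*R3/R1.
R4 = 6954 * 6362 / 9597
R4 = 44241348 / 9597
R4 = 4609.91 ohm

4609.91 ohm


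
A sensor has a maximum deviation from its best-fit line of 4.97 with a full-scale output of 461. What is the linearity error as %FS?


Linearity error = (max deviation / full scale) * 100%.
Linearity = (4.97 / 461) * 100
Linearity = 1.078 %FS

1.078 %FS


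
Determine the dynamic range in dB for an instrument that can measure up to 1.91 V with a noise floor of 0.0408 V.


Dynamic range = 20 * log10(Vmax / Vnoise).
DR = 20 * log10(1.91 / 0.0408)
DR = 20 * log10(46.81)
DR = 33.41 dB

33.41 dB


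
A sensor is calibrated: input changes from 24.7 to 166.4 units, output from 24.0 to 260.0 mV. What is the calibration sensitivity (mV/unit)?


Sensitivity = (y2 - y1) / (x2 - x1).
S = (260.0 - 24.0) / (166.4 - 24.7)
S = 236.0 / 141.7
S = 1.6655 mV/unit

1.6655 mV/unit


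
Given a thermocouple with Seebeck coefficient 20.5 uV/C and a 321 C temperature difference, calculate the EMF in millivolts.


The thermocouple output V = sensitivity * dT.
V = 20.5 uV/C * 321 C
V = 6580.5 uV
V = 6.58 mV

6.58 mV


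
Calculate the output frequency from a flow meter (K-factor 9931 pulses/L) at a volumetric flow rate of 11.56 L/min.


Frequency = K * Q / 60 (converting L/min to L/s).
f = 9931 * 11.56 / 60
f = 114802.36 / 60
f = 1913.37 Hz

1913.37 Hz


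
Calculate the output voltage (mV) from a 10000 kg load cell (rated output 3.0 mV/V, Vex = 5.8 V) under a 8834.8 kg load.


Vout = rated_output * Vex * (load / capacity).
Vout = 3.0 * 5.8 * (8834.8 / 10000)
Vout = 3.0 * 5.8 * 0.88348
Vout = 15.373 mV

15.373 mV


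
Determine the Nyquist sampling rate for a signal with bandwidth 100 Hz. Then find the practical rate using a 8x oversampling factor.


By Nyquist theorem, fs_min = 2 * fmax.
fs_min = 2 * 100 = 200 Hz
Practical rate = 8 * fs_min = 8 * 200 = 1600 Hz

fs_min = 200 Hz, fs_practical = 1600 Hz


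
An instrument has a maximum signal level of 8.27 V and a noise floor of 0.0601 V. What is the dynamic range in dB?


Dynamic range = 20 * log10(Vmax / Vnoise).
DR = 20 * log10(8.27 / 0.0601)
DR = 20 * log10(137.6)
DR = 42.77 dB

42.77 dB


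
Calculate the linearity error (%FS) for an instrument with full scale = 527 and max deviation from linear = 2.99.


Linearity error = (max deviation / full scale) * 100%.
Linearity = (2.99 / 527) * 100
Linearity = 0.567 %FS

0.567 %FS


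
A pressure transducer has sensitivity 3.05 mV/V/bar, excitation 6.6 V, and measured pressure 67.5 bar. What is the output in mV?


Output = sensitivity * Vex * P.
Vout = 3.05 * 6.6 * 67.5
Vout = 20.13 * 67.5
Vout = 1358.77 mV

1358.77 mV


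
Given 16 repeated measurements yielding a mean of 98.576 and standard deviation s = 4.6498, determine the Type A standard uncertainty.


The standard uncertainty for Type A evaluation is u = s / sqrt(n).
u = 4.6498 / sqrt(16)
u = 4.6498 / 4.0
u = 1.1624

1.1624


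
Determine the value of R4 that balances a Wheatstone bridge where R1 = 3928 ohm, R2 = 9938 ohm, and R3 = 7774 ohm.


At balance: R1*R4 = R2*R3, so R4 = R2*R3/R1.
R4 = 9938 * 7774 / 3928
R4 = 77258012 / 3928
R4 = 19668.54 ohm

19668.54 ohm


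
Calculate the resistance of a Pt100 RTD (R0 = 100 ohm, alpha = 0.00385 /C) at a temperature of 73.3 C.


The RTD equation: Rt = R0 * (1 + alpha * T).
Rt = 100 * (1 + 0.00385 * 73.3)
Rt = 100 * (1 + 0.282205)
Rt = 100 * 1.282205
Rt = 128.221 ohm

128.221 ohm


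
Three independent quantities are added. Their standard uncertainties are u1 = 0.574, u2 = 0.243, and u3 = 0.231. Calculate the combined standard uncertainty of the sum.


For a sum of independent quantities, uc = sqrt(u1^2 + u2^2 + u3^2).
uc = sqrt(0.574^2 + 0.243^2 + 0.231^2)
uc = sqrt(0.329476 + 0.059049 + 0.053361)
uc = 0.6647

0.6647


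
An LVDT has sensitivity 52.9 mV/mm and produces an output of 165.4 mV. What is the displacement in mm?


Displacement = Vout / sensitivity.
d = 165.4 / 52.9
d = 3.127 mm

3.127 mm


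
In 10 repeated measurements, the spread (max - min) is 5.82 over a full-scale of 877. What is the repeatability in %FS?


Repeatability = (spread / full scale) * 100%.
R = (5.82 / 877) * 100
R = 0.664 %FS

0.664 %FS


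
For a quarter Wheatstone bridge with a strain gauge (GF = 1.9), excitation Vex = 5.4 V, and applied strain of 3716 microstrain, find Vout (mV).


Quarter bridge output: Vout = (GF * epsilon * Vex) / 4.
Vout = (1.9 * 3716e-6 * 5.4) / 4
Vout = 0.03812616 / 4 V
Vout = 0.00953154 V = 9.5315 mV

9.5315 mV


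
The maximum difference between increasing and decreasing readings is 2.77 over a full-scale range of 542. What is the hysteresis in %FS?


Hysteresis = (max difference / full scale) * 100%.
H = (2.77 / 542) * 100
H = 0.511 %FS

0.511 %FS


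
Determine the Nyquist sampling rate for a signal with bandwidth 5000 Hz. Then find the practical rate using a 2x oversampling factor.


By Nyquist theorem, fs_min = 2 * fmax.
fs_min = 2 * 5000 = 10000 Hz
Practical rate = 2 * fs_min = 2 * 10000 = 20000 Hz

fs_min = 10000 Hz, fs_practical = 20000 Hz


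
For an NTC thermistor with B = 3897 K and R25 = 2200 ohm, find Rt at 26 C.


NTC thermistor equation: Rt = R25 * exp(B * (1/T - 1/T25)).
T in Kelvin: 299.15 K, T25 = 298.15 K
1/T - 1/T25 = 1/299.15 - 1/298.15 = -1.121e-05
B * (1/T - 1/T25) = 3897 * -1.121e-05 = -0.0437
Rt = 2200 * exp(-0.0437) = 2105.9 ohm

2105.9 ohm


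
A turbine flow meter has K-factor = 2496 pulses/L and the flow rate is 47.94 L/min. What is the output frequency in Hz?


Frequency = K * Q / 60 (converting L/min to L/s).
f = 2496 * 47.94 / 60
f = 119658.24 / 60
f = 1994.3 Hz

1994.3 Hz


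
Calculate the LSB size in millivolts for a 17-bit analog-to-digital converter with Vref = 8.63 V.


The resolution (LSB) of an ADC is Vref / 2^n.
LSB = 8.63 / 2^17
LSB = 8.63 / 131072
LSB = 6.584e-05 V = 0.06584167 mV

0.06584167 mV


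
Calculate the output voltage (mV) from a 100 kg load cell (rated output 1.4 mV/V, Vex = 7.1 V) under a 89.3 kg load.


Vout = rated_output * Vex * (load / capacity).
Vout = 1.4 * 7.1 * (89.3 / 100)
Vout = 1.4 * 7.1 * 0.893
Vout = 8.876 mV

8.876 mV


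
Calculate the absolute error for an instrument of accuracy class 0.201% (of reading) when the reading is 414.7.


Absolute error = (accuracy% / 100) * reading.
Error = (0.201 / 100) * 414.7
Error = 0.00201 * 414.7
Error = 0.8335

0.8335


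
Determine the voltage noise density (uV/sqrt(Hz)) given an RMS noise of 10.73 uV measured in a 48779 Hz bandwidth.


Noise spectral density = Vrms / sqrt(BW).
NSD = 10.73 / sqrt(48779)
NSD = 10.73 / 220.8597
NSD = 0.0486 uV/sqrt(Hz)

0.0486 uV/sqrt(Hz)


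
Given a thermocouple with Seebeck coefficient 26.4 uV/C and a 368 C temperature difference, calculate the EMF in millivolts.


The thermocouple output V = sensitivity * dT.
V = 26.4 uV/C * 368 C
V = 9715.2 uV
V = 9.715 mV

9.715 mV


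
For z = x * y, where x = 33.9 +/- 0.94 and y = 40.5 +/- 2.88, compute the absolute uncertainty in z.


For a product z = x*y, the relative uncertainty is:
uz/z = sqrt((ux/x)^2 + (uy/y)^2)
Relative uncertainties: ux/x = 0.94/33.9 = 0.027729
uy/y = 2.88/40.5 = 0.071111
z = 33.9 * 40.5 = 1373.0
uz = 1373.0 * sqrt(0.027729^2 + 0.071111^2) = 104.792

104.792


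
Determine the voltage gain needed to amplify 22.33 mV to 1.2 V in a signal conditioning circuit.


Gain = Vout / Vin (converting to same units).
G = 1.2 V / 22.33 mV
G = 1200.0 mV / 22.33 mV
G = 53.74

53.74


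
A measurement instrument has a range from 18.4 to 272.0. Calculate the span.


Span = upper range - lower range.
Span = 272.0 - (18.4)
Span = 253.6

253.6


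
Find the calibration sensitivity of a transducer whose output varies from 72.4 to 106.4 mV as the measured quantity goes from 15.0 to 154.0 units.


Sensitivity = (y2 - y1) / (x2 - x1).
S = (106.4 - 72.4) / (154.0 - 15.0)
S = 34.0 / 139.0
S = 0.2446 mV/unit

0.2446 mV/unit


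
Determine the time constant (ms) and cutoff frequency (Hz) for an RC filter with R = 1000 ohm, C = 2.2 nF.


Time constant: tau = R * C.
tau = 1000 * 2.20e-09 = 2.2e-06 s
tau = 0.0022 ms
Cutoff frequency: fc = 1 / (2*pi*R*C).
fc = 1 / (2*pi*2.2e-06) = 72343.16 Hz

tau = 0.0022 ms, fc = 72343.16 Hz


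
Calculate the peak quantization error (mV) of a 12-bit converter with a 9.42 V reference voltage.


The maximum quantization error is +/- LSB/2.
LSB = Vref / 2^n = 9.42 / 4096 = 0.0022998 V
Max error = LSB / 2 = 0.0022998 / 2 = 0.0011499 V
Max error = 1.1499 mV

1.1499 mV


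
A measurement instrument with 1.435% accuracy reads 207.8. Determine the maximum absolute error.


Absolute error = (accuracy% / 100) * reading.
Error = (1.435 / 100) * 207.8
Error = 0.01435 * 207.8
Error = 2.9819

2.9819


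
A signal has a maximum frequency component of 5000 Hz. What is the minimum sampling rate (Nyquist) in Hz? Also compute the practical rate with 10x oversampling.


By Nyquist theorem, fs_min = 2 * fmax.
fs_min = 2 * 5000 = 10000 Hz
Practical rate = 10 * fs_min = 10 * 10000 = 100000 Hz

fs_min = 10000 Hz, fs_practical = 100000 Hz


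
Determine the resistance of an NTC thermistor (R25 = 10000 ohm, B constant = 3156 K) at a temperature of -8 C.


NTC thermistor equation: Rt = R25 * exp(B * (1/T - 1/T25)).
T in Kelvin: 265.15 K, T25 = 298.15 K
1/T - 1/T25 = 1/265.15 - 1/298.15 = 0.00041743
B * (1/T - 1/T25) = 3156 * 0.00041743 = 1.3174
Rt = 10000 * exp(1.3174) = 37337.8 ohm

37337.8 ohm


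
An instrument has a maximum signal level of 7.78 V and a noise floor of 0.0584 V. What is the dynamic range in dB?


Dynamic range = 20 * log10(Vmax / Vnoise).
DR = 20 * log10(7.78 / 0.0584)
DR = 20 * log10(133.22)
DR = 42.49 dB

42.49 dB


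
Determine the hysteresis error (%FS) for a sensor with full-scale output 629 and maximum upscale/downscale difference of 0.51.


Hysteresis = (max difference / full scale) * 100%.
H = (0.51 / 629) * 100
H = 0.081 %FS

0.081 %FS


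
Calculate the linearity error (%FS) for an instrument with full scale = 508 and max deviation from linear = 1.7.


Linearity error = (max deviation / full scale) * 100%.
Linearity = (1.7 / 508) * 100
Linearity = 0.335 %FS

0.335 %FS


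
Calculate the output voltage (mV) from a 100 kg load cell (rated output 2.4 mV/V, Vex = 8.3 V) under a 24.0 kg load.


Vout = rated_output * Vex * (load / capacity).
Vout = 2.4 * 8.3 * (24.0 / 100)
Vout = 2.4 * 8.3 * 0.24
Vout = 4.781 mV

4.781 mV


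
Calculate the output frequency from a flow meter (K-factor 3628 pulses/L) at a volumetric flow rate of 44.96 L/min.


Frequency = K * Q / 60 (converting L/min to L/s).
f = 3628 * 44.96 / 60
f = 163114.88 / 60
f = 2718.58 Hz

2718.58 Hz


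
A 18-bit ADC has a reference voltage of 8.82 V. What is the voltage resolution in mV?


The resolution (LSB) of an ADC is Vref / 2^n.
LSB = 8.82 / 2^18
LSB = 8.82 / 262144
LSB = 3.365e-05 V = 0.03364563 mV

0.03364563 mV


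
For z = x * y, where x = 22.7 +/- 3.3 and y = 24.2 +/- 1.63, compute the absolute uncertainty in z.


For a product z = x*y, the relative uncertainty is:
uz/z = sqrt((ux/x)^2 + (uy/y)^2)
Relative uncertainties: ux/x = 3.3/22.7 = 0.145374
uy/y = 1.63/24.2 = 0.067355
z = 22.7 * 24.2 = 549.3
uz = 549.3 * sqrt(0.145374^2 + 0.067355^2) = 88.015

88.015


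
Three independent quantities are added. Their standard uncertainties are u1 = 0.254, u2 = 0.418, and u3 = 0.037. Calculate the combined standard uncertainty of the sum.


For a sum of independent quantities, uc = sqrt(u1^2 + u2^2 + u3^2).
uc = sqrt(0.254^2 + 0.418^2 + 0.037^2)
uc = sqrt(0.064516 + 0.174724 + 0.001369)
uc = 0.4905

0.4905


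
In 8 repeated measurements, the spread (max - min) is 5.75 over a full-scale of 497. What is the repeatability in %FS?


Repeatability = (spread / full scale) * 100%.
R = (5.75 / 497) * 100
R = 1.157 %FS

1.157 %FS


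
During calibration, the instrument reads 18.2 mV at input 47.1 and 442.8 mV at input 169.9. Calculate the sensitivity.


Sensitivity = (y2 - y1) / (x2 - x1).
S = (442.8 - 18.2) / (169.9 - 47.1)
S = 424.6 / 122.8
S = 3.4577 mV/unit

3.4577 mV/unit


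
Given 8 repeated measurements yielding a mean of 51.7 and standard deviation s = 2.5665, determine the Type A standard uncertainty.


The standard uncertainty for Type A evaluation is u = s / sqrt(n).
u = 2.5665 / sqrt(8)
u = 2.5665 / 2.8284
u = 0.9074

0.9074


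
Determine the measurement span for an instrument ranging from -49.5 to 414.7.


Span = upper range - lower range.
Span = 414.7 - (-49.5)
Span = 464.2

464.2


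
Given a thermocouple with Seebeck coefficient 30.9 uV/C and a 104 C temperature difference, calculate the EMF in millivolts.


The thermocouple output V = sensitivity * dT.
V = 30.9 uV/C * 104 C
V = 3213.6 uV
V = 3.214 mV

3.214 mV


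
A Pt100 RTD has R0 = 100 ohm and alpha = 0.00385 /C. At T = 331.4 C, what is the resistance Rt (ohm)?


The RTD equation: Rt = R0 * (1 + alpha * T).
Rt = 100 * (1 + 0.00385 * 331.4)
Rt = 100 * (1 + 1.27589)
Rt = 100 * 2.27589
Rt = 227.589 ohm

227.589 ohm


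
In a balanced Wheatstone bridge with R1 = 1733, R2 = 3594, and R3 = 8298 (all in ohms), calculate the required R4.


At balance: R1*R4 = R2*R3, so R4 = R2*R3/R1.
R4 = 3594 * 8298 / 1733
R4 = 29823012 / 1733
R4 = 17208.89 ohm

17208.89 ohm


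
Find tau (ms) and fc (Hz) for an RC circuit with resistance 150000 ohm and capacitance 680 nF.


Time constant: tau = R * C.
tau = 150000 * 6.80e-07 = 0.102 s
tau = 102.0 ms
Cutoff frequency: fc = 1 / (2*pi*R*C).
fc = 1 / (2*pi*0.102) = 1.56 Hz

tau = 102.0 ms, fc = 1.56 Hz


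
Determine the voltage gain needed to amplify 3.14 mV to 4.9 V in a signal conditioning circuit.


Gain = Vout / Vin (converting to same units).
G = 4.9 V / 3.14 mV
G = 4900.0 mV / 3.14 mV
G = 1560.51

1560.51


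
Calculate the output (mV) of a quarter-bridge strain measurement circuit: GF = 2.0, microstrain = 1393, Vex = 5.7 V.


Quarter bridge output: Vout = (GF * epsilon * Vex) / 4.
Vout = (2.0 * 1393e-6 * 5.7) / 4
Vout = 0.0158802 / 4 V
Vout = 0.00397005 V = 3.9701 mV

3.9701 mV


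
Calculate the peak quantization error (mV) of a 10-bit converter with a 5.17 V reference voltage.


The maximum quantization error is +/- LSB/2.
LSB = Vref / 2^n = 5.17 / 1024 = 0.00504883 V
Max error = LSB / 2 = 0.00504883 / 2 = 0.00252441 V
Max error = 2.5244 mV

2.5244 mV


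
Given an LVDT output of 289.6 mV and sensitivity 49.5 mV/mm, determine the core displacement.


Displacement = Vout / sensitivity.
d = 289.6 / 49.5
d = 5.851 mm

5.851 mm


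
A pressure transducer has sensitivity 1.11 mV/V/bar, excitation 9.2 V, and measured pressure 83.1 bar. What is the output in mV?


Output = sensitivity * Vex * P.
Vout = 1.11 * 9.2 * 83.1
Vout = 10.212 * 83.1
Vout = 848.62 mV

848.62 mV


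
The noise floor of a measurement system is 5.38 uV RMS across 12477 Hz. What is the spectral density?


Noise spectral density = Vrms / sqrt(BW).
NSD = 5.38 / sqrt(12477)
NSD = 5.38 / 111.7005
NSD = 0.0482 uV/sqrt(Hz)

0.0482 uV/sqrt(Hz)


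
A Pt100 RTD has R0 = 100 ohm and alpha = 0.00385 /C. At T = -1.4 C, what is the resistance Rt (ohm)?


The RTD equation: Rt = R0 * (1 + alpha * T).
Rt = 100 * (1 + 0.00385 * -1.4)
Rt = 100 * (1 + -0.00539)
Rt = 100 * 0.99461
Rt = 99.461 ohm

99.461 ohm


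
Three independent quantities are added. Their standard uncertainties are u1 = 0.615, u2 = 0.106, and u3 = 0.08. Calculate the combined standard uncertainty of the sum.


For a sum of independent quantities, uc = sqrt(u1^2 + u2^2 + u3^2).
uc = sqrt(0.615^2 + 0.106^2 + 0.08^2)
uc = sqrt(0.378225 + 0.011236 + 0.0064)
uc = 0.6292

0.6292


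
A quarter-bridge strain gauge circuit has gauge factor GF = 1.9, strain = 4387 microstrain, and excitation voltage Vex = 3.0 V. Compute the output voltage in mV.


Quarter bridge output: Vout = (GF * epsilon * Vex) / 4.
Vout = (1.9 * 4387e-6 * 3.0) / 4
Vout = 0.0250059 / 4 V
Vout = 0.00625147 V = 6.2515 mV

6.2515 mV
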